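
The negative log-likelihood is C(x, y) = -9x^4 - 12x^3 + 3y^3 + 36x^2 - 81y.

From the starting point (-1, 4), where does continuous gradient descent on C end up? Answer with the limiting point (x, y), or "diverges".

C is separable, so gradient descent decouples: x follows -∂C/∂x, y follows -∂C/∂y.
∂C/∂x = -36x(x - 1)(x + 2); at x=-1 this is -72, so x increases.
∂C/∂y = 9(y - 3)(y + 3); at y=4 this is 63, so y decreases.
x converges to its nearest critical value 0 (a local min of the x-part); y converges to 3. The iterate converges to (0, 3).

(0, 3)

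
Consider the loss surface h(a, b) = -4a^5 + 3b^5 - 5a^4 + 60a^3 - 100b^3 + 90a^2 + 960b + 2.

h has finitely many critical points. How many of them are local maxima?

4

h separates as a function of a plus a function of b, so ∇h=0 decouples.
∂h/∂a = -20a(a - 3)(a + 1)(a + 3) = 0 at a ∈ {-3, -1, 0, 3}; ∂h/∂b = 15(b - 4)(b - 2)(b + 2)(b + 4) = 0 at b ∈ {-4, -2, 2, 4}.
The Hessian is diagonal: diag(h_aa, h_bb). Second derivatives: h_aa(-3)=720, h_aa(-1)=-160, h_aa(0)=180, h_aa(3)=-1440; h_bb(-4)=-1440, h_bb(-2)=720, h_bb(2)=-720, h_bb(4)=1440.
Local maxima occur where both diagonal entries negative: (-1, -4), (-1, 2), (3, -4), (3, 2). Count: 4.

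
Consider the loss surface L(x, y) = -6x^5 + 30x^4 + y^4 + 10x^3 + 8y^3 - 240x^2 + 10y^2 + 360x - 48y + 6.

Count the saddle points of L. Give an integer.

6

L separates as a function of x plus a function of y, so ∇L=0 decouples.
∂L/∂x = -30(x - 3)(x - 2)(x - 1)(x + 2) = 0 at x ∈ {-2, 1, 2, 3}; ∂L/∂y = 4(y - 1)(y + 3)(y + 4) = 0 at y ∈ {-4, -3, 1}.
The Hessian is diagonal: diag(L_xx, L_yy). Second derivatives: L_xx(-2)=1800, L_xx(1)=-180, L_xx(2)=120, L_xx(3)=-300; L_yy(-4)=20, L_yy(-3)=-16, L_yy(1)=80.
Saddle points occur where the two diagonal entries have opposite signs: (-2, -3), (1, -4), (1, 1), (2, -3), (3, -4), (3, 1). Count: 6.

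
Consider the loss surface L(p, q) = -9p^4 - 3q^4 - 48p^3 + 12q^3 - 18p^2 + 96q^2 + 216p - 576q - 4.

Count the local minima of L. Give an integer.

1

L separates as a function of p plus a function of q, so ∇L=0 decouples.
∂L/∂p = -36(p - 1)(p + 2)(p + 3) = 0 at p ∈ {-3, -2, 1}; ∂L/∂q = -12(q - 4)(q - 3)(q + 4) = 0 at q ∈ {-4, 3, 4}.
The Hessian is diagonal: diag(L_pp, L_qq). Second derivatives: L_pp(-3)=-144, L_pp(-2)=108, L_pp(1)=-432; L_qq(-4)=-672, L_qq(3)=84, L_qq(4)=-96.
Local minima occur where both diagonal entries positive: (-2, 3). Count: 1.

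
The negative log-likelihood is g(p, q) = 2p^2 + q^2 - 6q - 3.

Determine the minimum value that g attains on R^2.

-12

g(p,q) separates as A(p) + B(q) − 3, so its minimum is min A + min B − 3.
A'(p) = 4p vanishes at p ∈ {0}; B'(q) = 2q - 6 vanishes at q ∈ {3}.
Local minima of A (where A''>0): A(0)=0. Local minima of B: B(3)=-9.
So the global minimum of g is A(0) + B(3) − 3 = 0 − 9 − 3 = -12, attained at (0, 3).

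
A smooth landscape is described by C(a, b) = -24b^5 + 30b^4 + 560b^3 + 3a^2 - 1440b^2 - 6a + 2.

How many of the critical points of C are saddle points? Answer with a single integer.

C separates as a function of a plus a function of b, so ∇C=0 decouples.
∂C/∂a = 6(a - 1) = 0 at a ∈ {1}; ∂C/∂b = -120b(b - 3)(b - 2)(b + 4) = 0 at b ∈ {-4, 0, 2, 3}.
The Hessian is diagonal: diag(C_aa, C_bb). Second derivatives: C_aa(1)=6; C_bb(-4)=20160, C_bb(0)=-2880, C_bb(2)=1440, C_bb(3)=-2520.
Saddle points occur where the two diagonal entries have opposite signs: (1, 0), (1, 3). Count: 2.

2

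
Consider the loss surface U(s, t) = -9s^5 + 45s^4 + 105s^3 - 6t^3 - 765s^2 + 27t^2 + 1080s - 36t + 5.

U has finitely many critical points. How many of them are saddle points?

U separates as a function of s plus a function of t, so ∇U=0 decouples.
∂U/∂s = -45(s - 4)(s - 2)(s - 1)(s + 3) = 0 at s ∈ {-3, 1, 2, 4}; ∂U/∂t = -18(t - 2)(t - 1) = 0 at t ∈ {1, 2}.
The Hessian is diagonal: diag(U_ss, U_tt). Second derivatives: U_ss(-3)=6300, U_ss(1)=-540, U_ss(2)=450, U_ss(4)=-1890; U_tt(1)=18, U_tt(2)=-18.
Saddle points occur where the two diagonal entries have opposite signs: (-3, 2), (1, 1), (2, 2), (4, 1). Count: 4.

4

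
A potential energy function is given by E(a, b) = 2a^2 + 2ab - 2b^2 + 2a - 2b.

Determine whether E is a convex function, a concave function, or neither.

neither

E is quadratic, so its Hessian is the constant matrix H = [[4, 2], [2, -4]].
det(H) = -20, tr(H) = 0.
det(H) < 0, so H is indefinite: neither convex nor concave.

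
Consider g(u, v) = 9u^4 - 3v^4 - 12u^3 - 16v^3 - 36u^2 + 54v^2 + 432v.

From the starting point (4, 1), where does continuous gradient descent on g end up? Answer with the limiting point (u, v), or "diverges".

(2, -3)

g is separable, so gradient descent decouples: u follows -∂g/∂u, v follows -∂g/∂v.
∂g/∂u = 36u(u - 2)(u + 1); at u=4 this is 1440, so u decreases.
∂g/∂v = -12(v - 3)(v + 3)(v + 4); at v=1 this is 480, so v decreases.
u converges to its nearest critical value 2 (a local min of the u-part); v converges to -3. The iterate converges to (2, -3).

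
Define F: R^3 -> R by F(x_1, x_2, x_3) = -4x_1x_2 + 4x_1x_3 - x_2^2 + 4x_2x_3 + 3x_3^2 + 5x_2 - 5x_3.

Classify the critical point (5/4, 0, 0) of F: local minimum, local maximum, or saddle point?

The Hessian is constant: H = [[0, -4, 4], [-4, -2, 4], [4, 4, 6]].
Leading principal minors: Δ₁ = 0, Δ₂ = -16, Δ₃ = -192.
The minors fit neither the all-positive nor the alternating-sign pattern, so H is indefinite: a saddle point.

saddle point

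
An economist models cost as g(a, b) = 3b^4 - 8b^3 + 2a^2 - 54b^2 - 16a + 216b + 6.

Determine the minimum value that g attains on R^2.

-701

g(a,b) separates as P(a) + Q(b) + 6, so its minimum is min P + min Q + 6.
P'(a) = 4a - 16 vanishes at a ∈ {4}; Q'(b) = 12(b - 3)(b - 2)(b + 3) vanishes at b ∈ {-3, 2, 3}.
Local minima of P (where P''>0): P(4)=-32. Local minima of Q: Q(-3)=-675, Q(3)=189.
So the global minimum of g is P(4) + Q(-3) + 6 = -32 − 675 + 6 = -701, attained at (4, -3).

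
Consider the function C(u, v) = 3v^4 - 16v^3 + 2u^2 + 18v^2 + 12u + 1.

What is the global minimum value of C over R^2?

-44

C(u,v) separates as P(u) + Q(v) + 1, so its minimum is min P + min Q + 1.
P'(u) = 4u + 12 vanishes at u ∈ {-3}; Q'(v) = 12v(v - 3)(v - 1) vanishes at v ∈ {0, 1, 3}.
Local minima of P (where P''>0): P(-3)=-18. Local minima of Q: Q(0)=0, Q(3)=-27.
So the global minimum of C is P(-3) + Q(3) + 1 = -18 − 27 + 1 = -44, attained at (-3, 3).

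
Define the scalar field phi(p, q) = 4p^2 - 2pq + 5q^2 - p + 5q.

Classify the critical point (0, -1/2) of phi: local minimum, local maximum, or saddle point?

The Hessian of phi is constant: H = [[8, -2], [-2, 10]].
det(H) = 8·10 − (-2)² = 76.
det(H) > 0 and tr(H) = 18 > 0, so H is positive definite and the point is a local minimum.

local minimum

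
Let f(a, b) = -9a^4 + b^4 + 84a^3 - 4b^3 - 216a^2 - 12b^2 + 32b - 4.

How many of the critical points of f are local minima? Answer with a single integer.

2

f separates as a function of a plus a function of b, so ∇f=0 decouples.
∂f/∂a = -36a(a - 4)(a - 3) = 0 at a ∈ {0, 3, 4}; ∂f/∂b = 4(b - 4)(b - 1)(b + 2) = 0 at b ∈ {-2, 1, 4}.
The Hessian is diagonal: diag(f_aa, f_bb). Second derivatives: f_aa(0)=-432, f_aa(3)=108, f_aa(4)=-144; f_bb(-2)=72, f_bb(1)=-36, f_bb(4)=72.
Local minima occur where both diagonal entries positive: (3, -2), (3, 4). Count: 2.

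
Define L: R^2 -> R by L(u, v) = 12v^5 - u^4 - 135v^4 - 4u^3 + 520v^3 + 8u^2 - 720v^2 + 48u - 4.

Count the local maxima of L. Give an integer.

4

L separates as a function of u plus a function of v, so ∇L=0 decouples.
∂L/∂u = -4(u - 2)(u + 2)(u + 3) = 0 at u ∈ {-3, -2, 2}; ∂L/∂v = 60v(v - 4)(v - 3)(v - 2) = 0 at v ∈ {0, 2, 3, 4}.
The Hessian is diagonal: diag(L_uu, L_vv). Second derivatives: L_uu(-3)=-20, L_uu(-2)=16, L_uu(2)=-80; L_vv(0)=-1440, L_vv(2)=240, L_vv(3)=-180, L_vv(4)=480.
Local maxima occur where both diagonal entries negative: (-3, 0), (-3, 3), (2, 0), (2, 3). Count: 4.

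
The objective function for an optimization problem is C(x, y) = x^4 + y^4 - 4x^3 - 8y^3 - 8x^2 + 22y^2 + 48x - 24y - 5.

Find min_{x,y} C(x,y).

-94

C(x,y) separates as P(x) + Q(y) − 5, so its minimum is min P + min Q − 5.
P'(x) = 4(x - 3)(x - 2)(x + 2) vanishes at x ∈ {-2, 2, 3}; Q'(y) = 4(y - 3)(y - 2)(y - 1) vanishes at y ∈ {1, 2, 3}.
Local minima of P (where P''>0): P(-2)=-80, P(3)=45. Local minima of Q: Q(1)=-9, Q(3)=-9.
So the global minimum of C is P(-2) + Q(1) − 5 = -80 − 9 − 5 = -94, attained at (-2, 1).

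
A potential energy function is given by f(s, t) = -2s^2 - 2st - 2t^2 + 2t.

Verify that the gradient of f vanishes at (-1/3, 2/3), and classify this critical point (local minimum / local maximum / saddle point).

local maximum

∇f = (-4s - 2t, -2s - 4t + 2); substituting (-1/3, 2/3) gives ∇f = (0, 0), so (-1/3, 2/3) is indeed a critical point.
The Hessian of f is constant: H = [[-4, -2], [-2, -4]].
det(H) = (-4)·(-4) − (-2)² = 12.
det(H) > 0 and tr(H) = -8 < 0, so H is negative definite and the point is a local maximum.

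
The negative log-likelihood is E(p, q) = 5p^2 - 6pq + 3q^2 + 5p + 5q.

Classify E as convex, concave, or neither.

E is quadratic, so its Hessian is the constant matrix H = [[10, -6], [-6, 6]].
det(H) = 24, tr(H) = 16.
det(H) > 0 and tr(H) > 0, so H is positive definite everywhere: convex.

convex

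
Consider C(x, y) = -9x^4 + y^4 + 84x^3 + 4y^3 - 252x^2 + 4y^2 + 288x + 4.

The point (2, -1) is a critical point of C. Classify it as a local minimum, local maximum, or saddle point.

The mixed partial ∂²C/∂x∂y is 0, so the Hessian at any point is diag(C_xx, C_yy) = diag(36(-3x^2 + 14x - 14), 4(3y^2 + 6y + 2)).
At (2, -1): H = diag(72, -4).
The eigenvalues have opposite signs, so H is indefinite: a saddle point.

saddle point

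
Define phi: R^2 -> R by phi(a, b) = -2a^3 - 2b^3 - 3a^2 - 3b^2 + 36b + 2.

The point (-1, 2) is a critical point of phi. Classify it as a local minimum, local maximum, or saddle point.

The mixed partial ∂²phi/∂a∂b is 0, so the Hessian at any point is diag(phi_aa, phi_bb) = diag(-6(2a + 1), -6(2b + 1)).
At (-1, 2): H = diag(6, -30).
The eigenvalues have opposite signs, so H is indefinite: a saddle point.

saddle point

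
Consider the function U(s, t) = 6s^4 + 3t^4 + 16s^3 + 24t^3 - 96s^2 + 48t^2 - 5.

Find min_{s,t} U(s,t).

-1029

U(s,t) separates as P(s) + Q(t) − 5, so its minimum is min P + min Q − 5.
P'(s) = 24s(s - 2)(s + 4) vanishes at s ∈ {-4, 0, 2}; Q'(t) = 12t(t + 2)(t + 4) vanishes at t ∈ {-4, -2, 0}.
Local minima of P (where P''>0): P(-4)=-1024, P(2)=-160. Local minima of Q: Q(-4)=0, Q(0)=0.
So the global minimum of U is P(-4) + Q(-4) − 5 = -1024 + 0 − 5 = -1029, attained at (-4, -4).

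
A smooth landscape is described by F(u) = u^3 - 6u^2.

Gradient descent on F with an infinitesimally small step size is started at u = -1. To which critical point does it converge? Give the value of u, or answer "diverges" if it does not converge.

diverges

F'(u) = 3u(u - 4), so F'(-1) = 15.
Gradient descent moves in the -F' direction, i.e. u is decreasing.
There is no critical point below u=-1, and F' keeps the same sign, so the iterate runs off to −∞.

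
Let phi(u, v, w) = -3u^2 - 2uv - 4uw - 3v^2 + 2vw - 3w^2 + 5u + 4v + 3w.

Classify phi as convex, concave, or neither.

concave

phi is quadratic, so its Hessian is the constant matrix H = [[-6, -2, -4], [-2, -6, 2], [-4, 2, -6]].
Leading principal minors: -6, 32, -40.
Signs alternate −, +, − ⇒ H ≺ 0 ⇒ concave.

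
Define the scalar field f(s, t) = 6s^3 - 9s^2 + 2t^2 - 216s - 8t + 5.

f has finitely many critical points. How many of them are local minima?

f separates as a function of s plus a function of t, so ∇f=0 decouples.
∂f/∂s = 18(s - 4)(s + 3) = 0 at s ∈ {-3, 4}; ∂f/∂t = 4(t - 2) = 0 at t ∈ {2}.
The Hessian is diagonal: diag(f_ss, f_tt). Second derivatives: f_ss(-3)=-126, f_ss(4)=126; f_tt(2)=4.
Local minima occur where both diagonal entries positive: (4, 2). Count: 1.

1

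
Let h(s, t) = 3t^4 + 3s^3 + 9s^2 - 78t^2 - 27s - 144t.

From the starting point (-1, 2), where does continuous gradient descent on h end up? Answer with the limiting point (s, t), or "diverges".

h is separable, so gradient descent decouples: s follows -∂h/∂s, t follows -∂h/∂t.
∂h/∂s = 9(s - 1)(s + 3); at s=-1 this is -36, so s increases.
∂h/∂t = 12(t - 4)(t + 1)(t + 3); at t=2 this is -360, so t increases.
s converges to its nearest critical value 1 (a local min of the s-part); t converges to 4. The iterate converges to (1, 4).

(1, 4)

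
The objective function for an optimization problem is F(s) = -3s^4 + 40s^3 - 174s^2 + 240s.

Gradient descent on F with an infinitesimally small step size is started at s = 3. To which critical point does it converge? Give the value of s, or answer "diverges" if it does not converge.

F'(s) = -12(s - 5)(s - 4)(s - 1), so F'(3) = -48.
Gradient descent moves in the -F' direction, i.e. s is increasing.
The nearest critical point in that direction is s = 4, where F'' = 36 > 0 (a local minimum). The iterate converges there.

4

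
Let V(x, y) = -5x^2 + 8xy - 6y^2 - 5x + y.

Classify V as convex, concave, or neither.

V is quadratic, so its Hessian is the constant matrix H = [[-10, 8], [8, -12]].
det(H) = 56, tr(H) = -22.
det(H) > 0 and tr(H) < 0, so H is negative definite everywhere: concave.

concave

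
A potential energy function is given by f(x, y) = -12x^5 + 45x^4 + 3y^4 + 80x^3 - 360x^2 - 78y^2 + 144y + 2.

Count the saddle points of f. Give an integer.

6

f separates as a function of x plus a function of y, so ∇f=0 decouples.
∂f/∂x = -60x(x - 3)(x - 2)(x + 2) = 0 at x ∈ {-2, 0, 2, 3}; ∂f/∂y = 12(y - 3)(y - 1)(y + 4) = 0 at y ∈ {-4, 1, 3}.
The Hessian is diagonal: diag(f_xx, f_yy). Second derivatives: f_xx(-2)=2400, f_xx(0)=-720, f_xx(2)=480, f_xx(3)=-900; f_yy(-4)=420, f_yy(1)=-120, f_yy(3)=168.
Saddle points occur where the two diagonal entries have opposite signs: (-2, 1), (0, -4), (0, 3), (2, 1), (3, -4), (3, 3). Count: 6.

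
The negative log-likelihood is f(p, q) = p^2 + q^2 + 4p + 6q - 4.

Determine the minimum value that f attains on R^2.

-17

f(p,q) separates as A(p) + B(q) − 4, so its minimum is min A + min B − 4.
A'(p) = 2p + 4 vanishes at p ∈ {-2}; B'(q) = 2q + 6 vanishes at q ∈ {-3}.
Local minima of A (where A''>0): A(-2)=-4. Local minima of B: B(-3)=-9.
So the global minimum of f is A(-2) + B(-3) − 4 = -4 − 9 − 4 = -17, attained at (-2, -3).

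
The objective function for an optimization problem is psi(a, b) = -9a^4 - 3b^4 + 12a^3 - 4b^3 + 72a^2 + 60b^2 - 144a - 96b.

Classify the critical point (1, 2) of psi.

saddle point

The mixed partial ∂²psi/∂a∂b is 0, so the Hessian at any point is diag(psi_aa, psi_bb) = diag(36(-3a^2 + 2a + 4), 12(-3b^2 - 2b + 10)).
At (1, 2): H = diag(108, -72).
The eigenvalues have opposite signs, so H is indefinite: a saddle point.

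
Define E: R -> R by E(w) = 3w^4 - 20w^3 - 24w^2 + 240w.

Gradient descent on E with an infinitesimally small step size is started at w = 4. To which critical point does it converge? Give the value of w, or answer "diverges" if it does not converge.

5

E'(w) = 12(w - 5)(w - 2)(w + 2), so E'(4) = -144.
Gradient descent moves in the -E' direction, i.e. w is increasing.
The nearest critical point in that direction is w = 5, where E'' = 252 > 0 (a local minimum). The iterate converges there.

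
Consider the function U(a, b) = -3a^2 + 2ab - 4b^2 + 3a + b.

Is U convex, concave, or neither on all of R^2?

concave

U is quadratic, so its Hessian is the constant matrix H = [[-6, 2], [2, -8]].
det(H) = 44, tr(H) = -14.
det(H) > 0 and tr(H) < 0, so H is negative definite everywhere: concave.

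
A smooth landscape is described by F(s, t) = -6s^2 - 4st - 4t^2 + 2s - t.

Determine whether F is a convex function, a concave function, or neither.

concave

F is quadratic, so its Hessian is the constant matrix H = [[-12, -4], [-4, -8]].
det(H) = 80, tr(H) = -20.
det(H) > 0 and tr(H) < 0, so H is negative definite everywhere: concave.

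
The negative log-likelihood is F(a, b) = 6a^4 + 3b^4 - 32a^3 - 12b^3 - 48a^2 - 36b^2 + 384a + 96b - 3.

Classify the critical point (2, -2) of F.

The mixed partial ∂²F/∂a∂b is 0, so the Hessian at any point is diag(F_aa, F_bb) = diag(24(3a^2 - 8a - 4), 36(b^2 - 2b - 2)).
At (2, -2): H = diag(-192, 216).
The eigenvalues have opposite signs, so H is indefinite: a saddle point.

saddle point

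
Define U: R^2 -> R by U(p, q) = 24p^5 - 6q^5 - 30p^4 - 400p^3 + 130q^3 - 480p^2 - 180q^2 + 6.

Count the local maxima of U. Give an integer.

4

U separates as a function of p plus a function of q, so ∇U=0 decouples.
∂U/∂p = 120p(p - 4)(p + 1)(p + 2) = 0 at p ∈ {-2, -1, 0, 4}; ∂U/∂q = -30q(q - 3)(q - 1)(q + 4) = 0 at q ∈ {-4, 0, 1, 3}.
The Hessian is diagonal: diag(U_pp, U_qq). Second derivatives: U_pp(-2)=-1440, U_pp(-1)=600, U_pp(0)=-960, U_pp(4)=14400; U_qq(-4)=4200, U_qq(0)=-360, U_qq(1)=300, U_qq(3)=-1260.
Local maxima occur where both diagonal entries negative: (-2, 0), (-2, 3), (0, 0), (0, 3). Count: 4.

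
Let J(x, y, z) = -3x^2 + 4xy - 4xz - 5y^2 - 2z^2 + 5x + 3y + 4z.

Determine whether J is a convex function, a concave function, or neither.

concave

J is quadratic, so its Hessian is the constant matrix H = [[-6, 4, -4], [4, -10, 0], [-4, 0, -4]].
Leading principal minors: -6, 44, -16.
Signs alternate −, +, − ⇒ H ≺ 0 ⇒ concave.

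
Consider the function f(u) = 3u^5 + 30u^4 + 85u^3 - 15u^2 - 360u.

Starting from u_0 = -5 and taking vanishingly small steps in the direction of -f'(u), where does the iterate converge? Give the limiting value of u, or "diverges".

f'(u) = 15(u - 1)(u + 2)(u + 3)(u + 4), so f'(-5) = 540.
Gradient descent moves in the -f' direction, i.e. u is decreasing.
There is no critical point below u=-5, and f' keeps the same sign, so the iterate runs off to −∞.

diverges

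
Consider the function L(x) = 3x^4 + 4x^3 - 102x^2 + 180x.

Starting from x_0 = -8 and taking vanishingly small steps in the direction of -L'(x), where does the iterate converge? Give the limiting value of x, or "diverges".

L'(x) = 12(x - 3)(x - 1)(x + 5), so L'(-8) = -3564.
Gradient descent moves in the -L' direction, i.e. x is increasing.
The nearest critical point in that direction is x = -5, where L'' = 576 > 0 (a local minimum). The iterate converges there.

-5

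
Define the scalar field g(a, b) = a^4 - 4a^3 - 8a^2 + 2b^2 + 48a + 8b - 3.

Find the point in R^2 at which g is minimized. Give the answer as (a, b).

(-2, -2)

g(a,b) separates as P(a) + Q(b) − 3, so its minimum is min P + min Q − 3.
P'(a) = 4(a - 3)(a - 2)(a + 2) vanishes at a ∈ {-2, 2, 3}; Q'(b) = 4b + 8 vanishes at b ∈ {-2}.
Local minima of P (where P''>0): P(-2)=-80, P(3)=45. Local minima of Q: Q(-2)=-8.
So the global minimum of g is P(-2) + Q(-2) − 3 = -80 − 8 − 3 = -91, attained at (-2, -2).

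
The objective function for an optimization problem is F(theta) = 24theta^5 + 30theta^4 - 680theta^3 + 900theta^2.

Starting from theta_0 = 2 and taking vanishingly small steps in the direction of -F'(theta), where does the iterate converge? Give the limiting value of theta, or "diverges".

F'(theta) = 120theta(theta - 3)(theta - 1)(theta + 5), so F'(2) = -1680.
Gradient descent moves in the -F' direction, i.e. theta is increasing.
The nearest critical point in that direction is theta = 3, where F'' = 5760 > 0 (a local minimum). The iterate converges there.

3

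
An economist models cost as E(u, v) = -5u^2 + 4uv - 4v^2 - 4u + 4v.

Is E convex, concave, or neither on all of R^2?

concave

E is quadratic, so its Hessian is the constant matrix H = [[-10, 4], [4, -8]].
det(H) = 64, tr(H) = -18.
det(H) > 0 and tr(H) < 0, so H is negative definite everywhere: concave.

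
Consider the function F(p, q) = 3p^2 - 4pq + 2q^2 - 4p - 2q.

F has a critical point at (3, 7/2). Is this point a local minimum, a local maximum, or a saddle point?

local minimum

The Hessian of F is constant: H = [[6, -4], [-4, 4]].
det(H) = 6·4 − (-4)² = 8.
det(H) > 0 and tr(H) = 10 > 0, so H is positive definite and the point is a local minimum.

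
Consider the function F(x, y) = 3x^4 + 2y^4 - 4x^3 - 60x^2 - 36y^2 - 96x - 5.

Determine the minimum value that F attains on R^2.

F(x,y) separates as P(x) + Q(y) − 5, so its minimum is min P + min Q − 5.
P'(x) = 12(x - 4)(x + 1)(x + 2) vanishes at x ∈ {-2, -1, 4}; Q'(y) = 8y(y - 3)(y + 3) vanishes at y ∈ {-3, 0, 3}.
Local minima of P (where P''>0): P(-2)=32, P(4)=-832. Local minima of Q: Q(-3)=-162, Q(3)=-162.
So the global minimum of F is P(4) + Q(-3) − 5 = -832 − 162 − 5 = -999, attained at (4, -3).

-999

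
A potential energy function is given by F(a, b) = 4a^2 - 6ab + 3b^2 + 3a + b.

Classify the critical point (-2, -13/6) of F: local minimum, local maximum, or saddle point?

The Hessian of F is constant: H = [[8, -6], [-6, 6]].
det(H) = 8·6 − (-6)² = 12.
det(H) > 0 and tr(H) = 14 > 0, so H is positive definite and the point is a local minimum.

local minimum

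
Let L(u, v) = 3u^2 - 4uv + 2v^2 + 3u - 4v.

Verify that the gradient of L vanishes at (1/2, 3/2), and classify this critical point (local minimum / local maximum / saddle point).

local minimum

∇L = (6u - 4v + 3, -4u + 4v - 4); substituting (1/2, 3/2) gives ∇L = (0, 0), so (1/2, 3/2) is indeed a critical point.
The Hessian of L is constant: H = [[6, -4], [-4, 4]].
det(H) = 6·4 − (-4)² = 8.
det(H) > 0 and tr(H) = 10 > 0, so H is positive definite and the point is a local minimum.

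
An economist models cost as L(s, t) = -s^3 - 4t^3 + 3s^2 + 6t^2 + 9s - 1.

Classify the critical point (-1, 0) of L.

local minimum

The mixed partial ∂²L/∂s∂t is 0, so the Hessian at any point is diag(L_ss, L_tt) = diag(6(-s + 1), 12(-2t + 1)).
At (-1, 0): H = diag(12, 12).
Both eigenvalues are positive, so H is positive definite: a local minimum.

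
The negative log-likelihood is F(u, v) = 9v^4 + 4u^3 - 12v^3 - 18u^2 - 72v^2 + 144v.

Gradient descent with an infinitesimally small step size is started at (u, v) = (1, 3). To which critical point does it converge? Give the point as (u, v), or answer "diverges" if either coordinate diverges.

F is separable, so gradient descent decouples: u follows -∂F/∂u, v follows -∂F/∂v.
∂F/∂u = 12u(u - 3); at u=1 this is -24, so u increases.
∂F/∂v = 36(v - 2)(v - 1)(v + 2); at v=3 this is 360, so v decreases.
u converges to its nearest critical value 3 (a local min of the u-part); v converges to 2. The iterate converges to (3, 2).

(3, 2)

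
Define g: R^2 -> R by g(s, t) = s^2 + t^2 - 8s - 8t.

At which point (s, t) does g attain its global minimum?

(4, 4)

g(s,t) separates as P(s) + Q(t), so its minimum is min P + min Q.
P'(s) = 2s - 8 vanishes at s ∈ {4}; Q'(t) = 2(t - 4) vanishes at t ∈ {4}.
Local minima of P (where P''>0): P(4)=-16. Local minima of Q: Q(4)=-16.
So the global minimum of g is P(4) + Q(4) = -16 − 16 = -32, attained at (4, 4).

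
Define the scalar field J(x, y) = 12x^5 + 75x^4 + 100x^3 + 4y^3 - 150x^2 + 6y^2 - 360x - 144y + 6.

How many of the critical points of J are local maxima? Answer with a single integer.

2

J separates as a function of x plus a function of y, so ∇J=0 decouples.
∂J/∂x = 60(x - 1)(x + 1)(x + 2)(x + 3) = 0 at x ∈ {-3, -2, -1, 1}; ∂J/∂y = 12(y - 3)(y + 4) = 0 at y ∈ {-4, 3}.
The Hessian is diagonal: diag(J_xx, J_yy). Second derivatives: J_xx(-3)=-480, J_xx(-2)=180, J_xx(-1)=-240, J_xx(1)=1440; J_yy(-4)=-84, J_yy(3)=84.
Local maxima occur where both diagonal entries negative: (-3, -4), (-1, -4). Count: 2.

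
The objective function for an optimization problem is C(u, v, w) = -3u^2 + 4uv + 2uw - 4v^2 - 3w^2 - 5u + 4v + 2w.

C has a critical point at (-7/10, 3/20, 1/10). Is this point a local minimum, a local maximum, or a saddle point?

The Hessian is constant: H = [[-6, 4, 2], [4, -8, 0], [2, 0, -6]].
Leading principal minors: Δ₁ = -6, Δ₂ = 32, Δ₃ = -160.
The minors alternate sign starting negative (−, +, −), so H is negative definite: a local maximum.

local maximum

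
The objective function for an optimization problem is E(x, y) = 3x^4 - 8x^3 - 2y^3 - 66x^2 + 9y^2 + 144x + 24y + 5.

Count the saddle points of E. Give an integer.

3

E separates as a function of x plus a function of y, so ∇E=0 decouples.
∂E/∂x = 12(x - 4)(x - 1)(x + 3) = 0 at x ∈ {-3, 1, 4}; ∂E/∂y = -6(y - 4)(y + 1) = 0 at y ∈ {-1, 4}.
The Hessian is diagonal: diag(E_xx, E_yy). Second derivatives: E_xx(-3)=336, E_xx(1)=-144, E_xx(4)=252; E_yy(-1)=30, E_yy(4)=-30.
Saddle points occur where the two diagonal entries have opposite signs: (-3, 4), (1, -1), (4, 4). Count: 3.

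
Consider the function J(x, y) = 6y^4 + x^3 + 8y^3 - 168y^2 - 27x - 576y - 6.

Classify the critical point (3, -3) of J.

local minimum

The mixed partial ∂²J/∂x∂y is 0, so the Hessian at any point is diag(J_xx, J_yy) = diag(6x, 24(3y^2 + 2y - 14)).
At (3, -3): H = diag(18, 168).
Both eigenvalues are positive, so H is positive definite: a local minimum.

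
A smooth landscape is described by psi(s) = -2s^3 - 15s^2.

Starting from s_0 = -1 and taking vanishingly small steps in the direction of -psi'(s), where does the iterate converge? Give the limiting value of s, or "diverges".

-5

psi'(s) = -6s(s + 5), so psi'(-1) = 24.
Gradient descent moves in the -psi' direction, i.e. s is decreasing.
The nearest critical point in that direction is s = -5, where psi'' = 30 > 0 (a local minimum). The iterate converges there.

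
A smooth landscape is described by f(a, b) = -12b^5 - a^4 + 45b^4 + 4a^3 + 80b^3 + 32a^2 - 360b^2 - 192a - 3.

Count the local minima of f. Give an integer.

2

f separates as a function of a plus a function of b, so ∇f=0 decouples.
∂f/∂a = -4(a - 4)(a - 3)(a + 4) = 0 at a ∈ {-4, 3, 4}; ∂f/∂b = -60b(b - 3)(b - 2)(b + 2) = 0 at b ∈ {-2, 0, 2, 3}.
The Hessian is diagonal: diag(f_aa, f_bb). Second derivatives: f_aa(-4)=-224, f_aa(3)=28, f_aa(4)=-32; f_bb(-2)=2400, f_bb(0)=-720, f_bb(2)=480, f_bb(3)=-900.
Local minima occur where both diagonal entries positive: (3, -2), (3, 2). Count: 2.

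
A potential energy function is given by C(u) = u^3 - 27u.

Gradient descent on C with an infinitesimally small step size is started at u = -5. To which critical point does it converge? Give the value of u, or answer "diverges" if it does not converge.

diverges

C'(u) = 3(u - 3)(u + 3), so C'(-5) = 48.
Gradient descent moves in the -C' direction, i.e. u is decreasing.
There is no critical point below u=-5, and C' keeps the same sign, so the iterate runs off to −∞.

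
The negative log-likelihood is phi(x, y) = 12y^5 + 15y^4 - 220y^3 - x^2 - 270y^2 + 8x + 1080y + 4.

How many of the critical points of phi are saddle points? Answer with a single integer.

phi separates as a function of x plus a function of y, so ∇phi=0 decouples.
∂phi/∂x = -2(x - 4) = 0 at x ∈ {4}; ∂phi/∂y = 60(y - 3)(y - 1)(y + 2)(y + 3) = 0 at y ∈ {-3, -2, 1, 3}.
The Hessian is diagonal: diag(phi_xx, phi_yy). Second derivatives: phi_xx(4)=-2; phi_yy(-3)=-1440, phi_yy(-2)=900, phi_yy(1)=-1440, phi_yy(3)=3600.
Saddle points occur where the two diagonal entries have opposite signs: (4, -2), (4, 3). Count: 2.

2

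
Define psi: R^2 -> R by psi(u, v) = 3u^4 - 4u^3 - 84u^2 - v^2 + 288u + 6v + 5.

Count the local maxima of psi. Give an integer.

1

psi separates as a function of u plus a function of v, so ∇psi=0 decouples.
∂psi/∂u = 12(u - 3)(u - 2)(u + 4) = 0 at u ∈ {-4, 2, 3}; ∂psi/∂v = -2(v - 3) = 0 at v ∈ {3}.
The Hessian is diagonal: diag(psi_uu, psi_vv). Second derivatives: psi_uu(-4)=504, psi_uu(2)=-72, psi_uu(3)=84; psi_vv(3)=-2.
Local maxima occur where both diagonal entries negative: (2, 3). Count: 1.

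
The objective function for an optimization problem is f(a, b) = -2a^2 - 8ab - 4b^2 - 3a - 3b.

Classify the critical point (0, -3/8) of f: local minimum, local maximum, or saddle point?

The Hessian of f is constant: H = [[-4, -8], [-8, -8]].
det(H) = (-4)·(-8) − (-8)² = -32.
Since det(H) < 0, H is indefinite and the critical point is a saddle point.

saddle point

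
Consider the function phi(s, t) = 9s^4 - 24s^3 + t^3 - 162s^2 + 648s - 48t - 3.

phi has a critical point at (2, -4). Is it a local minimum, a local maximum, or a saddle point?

The mixed partial ∂²phi/∂s∂t is 0, so the Hessian at any point is diag(phi_ss, phi_tt) = diag(36(3s^2 - 4s - 9), 6t).
At (2, -4): H = diag(-180, -24).
Both eigenvalues are negative, so H is negative definite: a local maximum.

local maximum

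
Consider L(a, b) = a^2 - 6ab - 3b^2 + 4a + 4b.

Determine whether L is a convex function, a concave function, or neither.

neither

L is quadratic, so its Hessian is the constant matrix H = [[2, -6], [-6, -6]].
det(H) = -48, tr(H) = -4.
det(H) < 0, so H is indefinite: neither convex nor concave.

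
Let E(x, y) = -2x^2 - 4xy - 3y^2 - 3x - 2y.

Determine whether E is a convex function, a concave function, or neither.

E is quadratic, so its Hessian is the constant matrix H = [[-4, -4], [-4, -6]].
det(H) = 8, tr(H) = -10.
det(H) > 0 and tr(H) < 0, so H is negative definite everywhere: concave.

concave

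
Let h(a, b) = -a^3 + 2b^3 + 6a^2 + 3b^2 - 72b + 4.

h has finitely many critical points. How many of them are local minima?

h separates as a function of a plus a function of b, so ∇h=0 decouples.
∂h/∂a = -3a(a - 4) = 0 at a ∈ {0, 4}; ∂h/∂b = 6(b - 3)(b + 4) = 0 at b ∈ {-4, 3}.
The Hessian is diagonal: diag(h_aa, h_bb). Second derivatives: h_aa(0)=12, h_aa(4)=-12; h_bb(-4)=-42, h_bb(3)=42.
Local minima occur where both diagonal entries positive: (0, 3). Count: 1.

1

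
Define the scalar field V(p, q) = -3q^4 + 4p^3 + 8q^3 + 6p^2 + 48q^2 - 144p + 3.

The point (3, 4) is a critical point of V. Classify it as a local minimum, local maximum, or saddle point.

The mixed partial ∂²V/∂p∂q is 0, so the Hessian at any point is diag(V_pp, V_qq) = diag(12(2p + 1), 12(-3q^2 + 4q + 8)).
At (3, 4): H = diag(84, -288).
The eigenvalues have opposite signs, so H is indefinite: a saddle point.

saddle point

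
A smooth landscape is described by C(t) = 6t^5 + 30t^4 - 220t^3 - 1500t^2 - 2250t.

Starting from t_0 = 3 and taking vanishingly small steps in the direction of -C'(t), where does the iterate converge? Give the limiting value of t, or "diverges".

5

C'(t) = 30(t - 5)(t + 1)(t + 3)(t + 5), so C'(3) = -11520.
Gradient descent moves in the -C' direction, i.e. t is increasing.
The nearest critical point in that direction is t = 5, where C'' = 14400 > 0 (a local minimum). The iterate converges there.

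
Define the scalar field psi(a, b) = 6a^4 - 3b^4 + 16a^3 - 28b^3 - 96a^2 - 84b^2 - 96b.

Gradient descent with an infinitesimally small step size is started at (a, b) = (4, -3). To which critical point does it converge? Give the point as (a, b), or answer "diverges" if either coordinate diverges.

psi is separable, so gradient descent decouples: a follows -∂psi/∂a, b follows -∂psi/∂b.
∂psi/∂a = 24a(a - 2)(a + 4); at a=4 this is 1536, so a decreases.
∂psi/∂b = -12(b + 1)(b + 2)(b + 4); at b=-3 this is -24, so b increases.
a converges to its nearest critical value 2 (a local min of the a-part); b converges to -2. The iterate converges to (2, -2).

(2, -2)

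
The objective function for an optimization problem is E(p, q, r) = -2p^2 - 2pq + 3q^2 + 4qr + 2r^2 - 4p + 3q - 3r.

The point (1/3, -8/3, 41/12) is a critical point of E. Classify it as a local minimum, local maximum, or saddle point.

The Hessian is constant: H = [[-4, -2, 0], [-2, 6, 4], [0, 4, 4]].
Leading principal minors: Δ₁ = -4, Δ₂ = -28, Δ₃ = -48.
The minors fit neither the all-positive nor the alternating-sign pattern, so H is indefinite: a saddle point.

saddle point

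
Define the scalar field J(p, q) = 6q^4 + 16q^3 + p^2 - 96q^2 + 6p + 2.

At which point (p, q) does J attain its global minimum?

(-3, -4)

J(p,q) separates as A(p) + B(q) + 2, so its minimum is min A + min B + 2.
A'(p) = 2p + 6 vanishes at p ∈ {-3}; B'(q) = 24q(q - 2)(q + 4) vanishes at q ∈ {-4, 0, 2}.
Local minima of A (where A''>0): A(-3)=-9. Local minima of B: B(-4)=-1024, B(2)=-160.
So the global minimum of J is A(-3) + B(-4) + 2 = -9 − 1024 + 2 = -1031, attained at (-3, -4).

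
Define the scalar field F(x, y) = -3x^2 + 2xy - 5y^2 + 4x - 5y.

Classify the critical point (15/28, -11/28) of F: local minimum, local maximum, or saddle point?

local maximum

The Hessian of F is constant: H = [[-6, 2], [2, -10]].
det(H) = (-6)·(-10) − 2² = 56.
det(H) > 0 and tr(H) = -16 < 0, so H is negative definite and the point is a local maximum.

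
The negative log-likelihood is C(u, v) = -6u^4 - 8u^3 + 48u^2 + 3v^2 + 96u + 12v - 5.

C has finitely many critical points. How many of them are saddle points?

2

C separates as a function of u plus a function of v, so ∇C=0 decouples.
∂C/∂u = -24(u - 2)(u + 1)(u + 2) = 0 at u ∈ {-2, -1, 2}; ∂C/∂v = 6(v + 2) = 0 at v ∈ {-2}.
The Hessian is diagonal: diag(C_uu, C_vv). Second derivatives: C_uu(-2)=-96, C_uu(-1)=72, C_uu(2)=-288; C_vv(-2)=6.
Saddle points occur where the two diagonal entries have opposite signs: (-2, -2), (2, -2). Count: 2.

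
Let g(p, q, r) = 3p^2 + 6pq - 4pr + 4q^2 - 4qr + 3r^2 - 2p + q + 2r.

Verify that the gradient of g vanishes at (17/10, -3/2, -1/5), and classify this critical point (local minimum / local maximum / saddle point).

∇g = (6p + 6q - 4r - 2, 6p + 8q - 4r + 1, -4p - 4q + 6r + 2); substituting (17/10, -3/2, -1/5) gives ∇g = (0, 0, 0), so (17/10, -3/2, -1/5) is indeed a critical point.
The Hessian is constant: H = [[6, 6, -4], [6, 8, -4], [-4, -4, 6]].
Leading principal minors: Δ₁ = 6, Δ₂ = 12, Δ₃ = 40.
All leading minors are positive, so H is positive definite: a local minimum.

local minimum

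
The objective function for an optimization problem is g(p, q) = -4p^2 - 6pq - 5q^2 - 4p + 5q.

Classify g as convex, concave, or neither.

g is quadratic, so its Hessian is the constant matrix H = [[-8, -6], [-6, -10]].
det(H) = 44, tr(H) = -18.
det(H) > 0 and tr(H) < 0, so H is negative definite everywhere: concave.

concave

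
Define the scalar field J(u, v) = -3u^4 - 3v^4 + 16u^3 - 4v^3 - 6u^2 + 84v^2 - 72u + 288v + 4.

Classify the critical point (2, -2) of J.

local minimum

The mixed partial ∂²J/∂u∂v is 0, so the Hessian at any point is diag(J_uu, J_vv) = diag(12(-3u^2 + 8u - 1), 12(-3v^2 - 2v + 14)).
At (2, -2): H = diag(36, 72).
Both eigenvalues are positive, so H is positive definite: a local minimum.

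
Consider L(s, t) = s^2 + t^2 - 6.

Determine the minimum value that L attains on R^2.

-6

L(s,t) separates as P(s) + Q(t) − 6, so its minimum is min P + min Q − 6.
P'(s) = 2s vanishes at s ∈ {0}; Q'(t) = 2t vanishes at t ∈ {0}.
Local minima of P (where P''>0): P(0)=0. Local minima of Q: Q(0)=0.
So the global minimum of L is P(0) + Q(0) − 6 = 0 + 0 − 6 = -6, attained at (0, 0).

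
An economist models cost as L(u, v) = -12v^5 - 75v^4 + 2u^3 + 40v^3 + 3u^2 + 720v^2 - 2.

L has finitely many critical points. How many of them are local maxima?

L separates as a function of u plus a function of v, so ∇L=0 decouples.
∂L/∂u = 6u(u + 1) = 0 at u ∈ {-1, 0}; ∂L/∂v = -60v(v - 2)(v + 3)(v + 4) = 0 at v ∈ {-4, -3, 0, 2}.
The Hessian is diagonal: diag(L_uu, L_vv). Second derivatives: L_uu(-1)=-6, L_uu(0)=6; L_vv(-4)=1440, L_vv(-3)=-900, L_vv(0)=1440, L_vv(2)=-3600.
Local maxima occur where both diagonal entries negative: (-1, -3), (-1, 2). Count: 2.

2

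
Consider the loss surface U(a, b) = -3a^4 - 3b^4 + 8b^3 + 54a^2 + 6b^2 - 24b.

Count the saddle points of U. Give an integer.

4

U separates as a function of a plus a function of b, so ∇U=0 decouples.
∂U/∂a = -12a(a - 3)(a + 3) = 0 at a ∈ {-3, 0, 3}; ∂U/∂b = -12(b - 2)(b - 1)(b + 1) = 0 at b ∈ {-1, 1, 2}.
The Hessian is diagonal: diag(U_aa, U_bb). Second derivatives: U_aa(-3)=-216, U_aa(0)=108, U_aa(3)=-216; U_bb(-1)=-72, U_bb(1)=24, U_bb(2)=-36.
Saddle points occur where the two diagonal entries have opposite signs: (-3, 1), (0, -1), (0, 2), (3, 1). Count: 4.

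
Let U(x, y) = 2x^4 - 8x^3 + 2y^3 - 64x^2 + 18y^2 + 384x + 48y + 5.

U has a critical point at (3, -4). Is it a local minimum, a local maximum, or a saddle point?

The mixed partial ∂²U/∂x∂y is 0, so the Hessian at any point is diag(U_xx, U_yy) = diag(8(3x^2 - 6x - 16), 12(y + 3)).
At (3, -4): H = diag(-56, -12).
Both eigenvalues are negative, so H is negative definite: a local maximum.

local maximum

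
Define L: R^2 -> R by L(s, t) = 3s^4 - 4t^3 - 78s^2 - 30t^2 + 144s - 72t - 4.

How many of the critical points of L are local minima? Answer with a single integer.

2

L separates as a function of s plus a function of t, so ∇L=0 decouples.
∂L/∂s = 12(s - 3)(s - 1)(s + 4) = 0 at s ∈ {-4, 1, 3}; ∂L/∂t = -12(t + 2)(t + 3) = 0 at t ∈ {-3, -2}.
The Hessian is diagonal: diag(L_ss, L_tt). Second derivatives: L_ss(-4)=420, L_ss(1)=-120, L_ss(3)=168; L_tt(-3)=12, L_tt(-2)=-12.
Local minima occur where both diagonal entries positive: (-4, -3), (3, -3). Count: 2.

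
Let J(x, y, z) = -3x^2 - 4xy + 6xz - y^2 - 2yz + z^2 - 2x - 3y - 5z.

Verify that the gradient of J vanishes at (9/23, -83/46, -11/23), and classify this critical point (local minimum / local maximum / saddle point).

∇J = (-6x - 4y + 6z - 2, -4x - 2y - 2z - 3, 6x - 2y + 2z - 5); substituting (9/23, -83/46, -11/23) gives ∇J = (0, 0, 0), so (9/23, -83/46, -11/23) is indeed a critical point.
The Hessian is constant: H = [[-6, -4, 6], [-4, -2, -2], [6, -2, 2]].
Leading principal minors: Δ₁ = -6, Δ₂ = -4, Δ₃ = 184.
The minors fit neither the all-positive nor the alternating-sign pattern, so H is indefinite: a saddle point.

saddle point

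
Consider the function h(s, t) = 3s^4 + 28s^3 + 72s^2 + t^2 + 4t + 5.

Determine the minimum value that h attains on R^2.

h(s,t) separates as P(s) + Q(t) + 5, so its minimum is min P + min Q + 5.
P'(s) = 12s(s + 3)(s + 4) vanishes at s ∈ {-4, -3, 0}; Q'(t) = 2(t + 2) vanishes at t ∈ {-2}.
Local minima of P (where P''>0): P(-4)=128, P(0)=0. Local minima of Q: Q(-2)=-4.
So the global minimum of h is P(0) + Q(-2) + 5 = 0 − 4 + 5 = 1, attained at (0, -2).

1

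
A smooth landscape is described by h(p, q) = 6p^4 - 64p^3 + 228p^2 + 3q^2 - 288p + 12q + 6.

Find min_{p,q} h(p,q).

-124

h(p,q) separates as A(p) + B(q) + 6, so its minimum is min A + min B + 6.
A'(p) = 24(p - 4)(p - 3)(p - 1) vanishes at p ∈ {1, 3, 4}; B'(q) = 6q + 12 vanishes at q ∈ {-2}.
Local minima of A (where A''>0): A(1)=-118, A(4)=-64. Local minima of B: B(-2)=-12.
So the global minimum of h is A(1) + B(-2) + 6 = -118 − 12 + 6 = -124, attained at (1, -2).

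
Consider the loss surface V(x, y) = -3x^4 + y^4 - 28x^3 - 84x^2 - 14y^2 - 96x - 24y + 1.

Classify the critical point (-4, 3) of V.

The mixed partial ∂²V/∂x∂y is 0, so the Hessian at any point is diag(V_xx, V_yy) = diag(-12(3x^2 + 14x + 14), 4(3y^2 - 7)).
At (-4, 3): H = diag(-72, 80).
The eigenvalues have opposite signs, so H is indefinite: a saddle point.

saddle point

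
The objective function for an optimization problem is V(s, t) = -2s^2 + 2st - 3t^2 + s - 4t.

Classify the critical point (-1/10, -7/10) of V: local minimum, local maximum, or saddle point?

local maximum

The Hessian of V is constant: H = [[-4, 2], [2, -6]].
det(H) = (-4)·(-6) − 2² = 20.
det(H) > 0 and tr(H) = -10 < 0, so H is negative definite and the point is a local maximum.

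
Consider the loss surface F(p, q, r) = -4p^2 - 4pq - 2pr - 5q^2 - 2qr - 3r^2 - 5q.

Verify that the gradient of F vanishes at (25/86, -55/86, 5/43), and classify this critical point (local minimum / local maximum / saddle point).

∇F = (-8p - 4q - 2r, -4p - 10q - 2r - 5, -2p - 2q - 6r); substituting (25/86, -55/86, 5/43) gives ∇F = (0, 0, 0), so (25/86, -55/86, 5/43) is indeed a critical point.
The Hessian is constant: H = [[-8, -4, -2], [-4, -10, -2], [-2, -2, -6]].
Leading principal minors: Δ₁ = -8, Δ₂ = 64, Δ₃ = -344.
The minors alternate sign starting negative (−, +, −), so H is negative definite: a local maximum.

local maximum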